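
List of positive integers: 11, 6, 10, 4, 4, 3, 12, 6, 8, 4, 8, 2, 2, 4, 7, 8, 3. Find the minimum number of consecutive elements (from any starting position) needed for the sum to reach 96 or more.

16

add 11: running sum 11 < 96
add 6: running sum 17 < 96
add 10: running sum 27 < 96
add 4: running sum 31 < 96
add 4: running sum 35 < 96
add 3: running sum 38 < 96
add 12: running sum 50 < 96
add 6: running sum 56 < 96
add 8: running sum 64 < 96
add 4: running sum 68 < 96
add 8: running sum 76 < 96
add 2: running sum 78 < 96
add 2: running sum 80 < 96
add 4: running sum 84 < 96
add 7: running sum 91 < 96
end 15: [11, 6, 10, 4, 4, 3, 12, 6, 8, 4, 8, 2, 2, 4, 7, 8] sum 99, len 16
end 16: [11, 6, 10, 4, 4, 3, 12, 6, 8, 4, 8, 2, 2, 4, 7, 8, 3] sum 102, len 17
Shortest qualifying length: 16.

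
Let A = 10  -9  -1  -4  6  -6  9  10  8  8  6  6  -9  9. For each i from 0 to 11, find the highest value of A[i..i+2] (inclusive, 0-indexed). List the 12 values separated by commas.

10, -1, 6, 6, 9, 10, 10, 10, 8, 8, 6, 9

[10, -9, -1] → max 10
[-9, -1, -4] → max -1
[-1, -4, 6] → max 6
[-4, 6, -6] → max 6
[6, -6, 9] → max 9
[-6, 9, 10] → max 10
[9, 10, 8] → max 10
[10, 8, 8] → max 10
[8, 8, 6] → max 8
[8, 6, 6] → max 8
[6, 6, -9] → max 6
[6, -9, 9] → max 9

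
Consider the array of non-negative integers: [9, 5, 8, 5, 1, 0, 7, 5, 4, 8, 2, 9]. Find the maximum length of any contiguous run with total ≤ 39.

→ 9: sum 9, len 1
→ 5: sum 14, len 2
→ 8: sum 22, len 3
→ 5: sum 27, len 4
→ 1: sum 28, len 5
→ 0: sum 28, len 6
→ 7: sum 35, len 7
→ 5 (dropped 9): sum 31, len 7
→ 4: sum 35, len 8
→ 8 (dropped 5): sum 38, len 8
→ 2 (dropped 8): sum 32, len 8
→ 9 (dropped 5): sum 36, len 8
Longest length seen: 8.

8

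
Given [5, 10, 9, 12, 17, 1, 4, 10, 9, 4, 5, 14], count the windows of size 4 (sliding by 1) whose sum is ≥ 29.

6

(5, 10, 9, 12) → sum 36  ≥ 29 ✓
(10, 9, 12, 17) → sum 48  ≥ 29 ✓
(9, 12, 17, 1) → sum 39  ≥ 29 ✓
(12, 17, 1, 4) → sum 34  ≥ 29 ✓
(17, 1, 4, 10) → sum 32  ≥ 29 ✓
(1, 4, 10, 9) → sum 24
(4, 10, 9, 4) → sum 27
(10, 9, 4, 5) → sum 28
(9, 4, 5, 14) → sum 32  ≥ 29 ✓
6 windows satisfy the condition.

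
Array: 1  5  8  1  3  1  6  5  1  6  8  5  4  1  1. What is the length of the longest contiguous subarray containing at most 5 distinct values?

[1] 1 distinct, len 1
[1, 5] 2 distinct, len 2
[1, 5, 8] 3 distinct, len 3
[1, 5, 8, 1] 3 distinct, len 4
[1, 5, 8, 1, 3] 4 distinct, len 5
[1, 5, 8, 1, 3, 1] 4 distinct, len 6
[1, 5, 8, 1, 3, 1, 6] 5 distinct, len 7
[1, 5, 8, 1, 3, 1, 6, 5] 5 distinct, len 8
[1, 5, 8, 1, 3, 1, 6, 5, 1] 5 distinct, len 9
[1, 5, 8, 1, 3, 1, 6, 5, 1, 6] 5 distinct, len 10
[1, 5, 8, 1, 3, 1, 6, 5, 1, 6, 8] 5 distinct, len 11
[1, 5, 8, 1, 3, 1, 6, 5, 1, 6, 8, 5] 5 distinct, len 12
[1, 6, 5, 1, 6, 8, 5, 4] 5 distinct, len 8
[1, 6, 5, 1, 6, 8, 5, 4, 1] 5 distinct, len 9
[1, 6, 5, 1, 6, 8, 5, 4, 1, 1] 5 distinct, len 10
Longest length with ≤5 distinct: 12.

12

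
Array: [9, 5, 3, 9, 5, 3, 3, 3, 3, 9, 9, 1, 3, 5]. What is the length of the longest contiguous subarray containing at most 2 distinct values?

6

Extend right; when distinct count exceeds 2, shrink from the left:
add 9: window [9] (1 distinct), len 1
add 5: window [9, 5] (2 distinct), len 2
add 3: window [5, 3] (2 distinct), len 2
add 9: window [3, 9] (2 distinct), len 2
add 5: window [9, 5] (2 distinct), len 2
add 3: window [5, 3] (2 distinct), len 2
add 3: window [5, 3, 3] (2 distinct), len 3
add 3: window [5, 3, 3, 3] (2 distinct), len 4
add 3: window [5, 3, 3, 3, 3] (2 distinct), len 5
add 9: window [3, 3, 3, 3, 9] (2 distinct), len 5
add 9: window [3, 3, 3, 3, 9, 9] (2 distinct), len 6
add 1: window [9, 9, 1] (2 distinct), len 3
add 3: window [1, 3] (2 distinct), len 2
add 5: window [3, 5] (2 distinct), len 2
Longest length with ≤2 distinct: 6.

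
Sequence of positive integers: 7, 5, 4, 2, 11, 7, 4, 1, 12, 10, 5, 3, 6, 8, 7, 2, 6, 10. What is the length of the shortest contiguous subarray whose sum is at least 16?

2

add 7: running sum 7 < 16
add 5: running sum 12 < 16
add 4: shortest ending here [7, 5, 4] sum 16, len 3
add 2: shortest ending here [7, 5, 4, 2] sum 18, len 4
add 11: shortest ending here [4, 2, 11] sum 17, len 3
add 7: shortest ending here [11, 7] sum 18, len 2
add 4: shortest ending here [11, 7, 4] sum 22, len 3
add 1: shortest ending here [11, 7, 4, 1] sum 23, len 4
add 12: shortest ending here [4, 1, 12] sum 17, len 3
add 10: shortest ending here [12, 10] sum 22, len 2
add 5: shortest ending here [12, 10, 5] sum 27, len 3
add 3: shortest ending here [10, 5, 3] sum 18, len 3
add 6: shortest ending here [10, 5, 3, 6] sum 24, len 4
add 8: shortest ending here [3, 6, 8] sum 17, len 3
add 7: shortest ending here [6, 8, 7] sum 21, len 3
add 2: shortest ending here [8, 7, 2] sum 17, len 3
add 6: shortest ending here [8, 7, 2, 6] sum 23, len 4
add 10: shortest ending here [6, 10] sum 16, len 2
Shortest qualifying length: 2.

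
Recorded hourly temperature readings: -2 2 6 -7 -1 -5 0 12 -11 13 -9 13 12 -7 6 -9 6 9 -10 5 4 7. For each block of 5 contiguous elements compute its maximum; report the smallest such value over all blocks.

6

(-2, 2, 6, -7, -1) → max 6
(2, 6, -7, -1, -5) → max 6
(6, -7, -1, -5, 0) → max 6
(-7, -1, -5, 0, 12) → max 12
(-1, -5, 0, 12, -11) → max 12
(-5, 0, 12, -11, 13) → max 13
(0, 12, -11, 13, -9) → max 13
(12, -11, 13, -9, 13) → max 13
(-11, 13, -9, 13, 12) → max 13
(13, -9, 13, 12, -7) → max 13
(-9, 13, 12, -7, 6) → max 13
(13, 12, -7, 6, -9) → max 13
(12, -7, 6, -9, 6) → max 12
(-7, 6, -9, 6, 9) → max 9
(6, -9, 6, 9, -10) → max 9
(-9, 6, 9, -10, 5) → max 9
(6, 9, -10, 5, 4) → max 9
(9, -10, 5, 4, 7) → max 9
Smallest of these is 6.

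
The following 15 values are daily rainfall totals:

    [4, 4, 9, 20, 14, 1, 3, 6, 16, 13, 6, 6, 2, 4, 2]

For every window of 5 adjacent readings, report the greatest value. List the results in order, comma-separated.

4 4 9 20 14 → max 20
4 9 20 14 1 → max 20
9 20 14 1 3 → max 20
20 14 1 3 6 → max 20
14 1 3 6 16 → max 16
1 3 6 16 13 → max 16
3 6 16 13 6 → max 16
6 16 13 6 6 → max 16
16 13 6 6 2 → max 16
13 6 6 2 4 → max 13
6 6 2 4 2 → max 6

20, 20, 20, 20, 16, 16, 16, 16, 16, 13, 6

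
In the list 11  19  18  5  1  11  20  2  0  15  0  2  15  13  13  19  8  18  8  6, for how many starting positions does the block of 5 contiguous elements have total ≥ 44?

11 19 18 5 1 → sum 54  ≥ 44 ✓
19 18 5 1 11 → sum 54  ≥ 44 ✓
18 5 1 11 20 → sum 55  ≥ 44 ✓
5 1 11 20 2 → sum 39
1 11 20 2 0 → sum 34
11 20 2 0 15 → sum 48  ≥ 44 ✓
20 2 0 15 0 → sum 37
2 0 15 0 2 → sum 19
0 15 0 2 15 → sum 32
15 0 2 15 13 → sum 45  ≥ 44 ✓
0 2 15 13 13 → sum 43
2 15 13 13 19 → sum 62  ≥ 44 ✓
15 13 13 19 8 → sum 68  ≥ 44 ✓
13 13 19 8 18 → sum 71  ≥ 44 ✓
13 19 8 18 8 → sum 66  ≥ 44 ✓
19 8 18 8 6 → sum 59  ≥ 44 ✓
10 windows satisfy the condition.

10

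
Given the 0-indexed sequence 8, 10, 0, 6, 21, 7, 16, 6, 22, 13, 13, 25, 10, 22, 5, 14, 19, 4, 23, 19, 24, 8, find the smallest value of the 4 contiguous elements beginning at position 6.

Elements at indices 6..9: 16, 6, 22, 13
min(16, 6, 22, 13) = 6

6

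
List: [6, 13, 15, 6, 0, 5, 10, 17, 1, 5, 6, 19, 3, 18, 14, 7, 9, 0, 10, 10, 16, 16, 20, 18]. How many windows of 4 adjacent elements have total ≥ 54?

6 13 15 6 → sum 40
13 15 6 0 → sum 34
15 6 0 5 → sum 26
6 0 5 10 → sum 21
0 5 10 17 → sum 32
5 10 17 1 → sum 33
10 17 1 5 → sum 33
17 1 5 6 → sum 29
1 5 6 19 → sum 31
5 6 19 3 → sum 33
6 19 3 18 → sum 46
19 3 18 14 → sum 54  ≥ 54 ✓
3 18 14 7 → sum 42
18 14 7 9 → sum 48
14 7 9 0 → sum 30
7 9 0 10 → sum 26
9 0 10 10 → sum 29
0 10 10 16 → sum 36
10 10 16 16 → sum 52
10 16 16 20 → sum 62  ≥ 54 ✓
16 16 20 18 → sum 70  ≥ 54 ✓
3 windows satisfy the condition.

3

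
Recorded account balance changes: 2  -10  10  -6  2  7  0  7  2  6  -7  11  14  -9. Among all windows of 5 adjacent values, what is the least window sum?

-2

[2, -10, 10, -6, 2] → sum -2
[-10, 10, -6, 2, 7] → sum 3
[10, -6, 2, 7, 0] → sum 13
[-6, 2, 7, 0, 7] → sum 10
[2, 7, 0, 7, 2] → sum 18
[7, 0, 7, 2, 6] → sum 22
[0, 7, 2, 6, -7] → sum 8
[7, 2, 6, -7, 11] → sum 19
[2, 6, -7, 11, 14] → sum 26
[6, -7, 11, 14, -9] → sum 15
Least of these is -2.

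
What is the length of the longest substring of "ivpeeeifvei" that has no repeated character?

4

[i] len 1
[i, v] len 2
[i, v, p] len 3
[i, v, p, e] len 4
[e] len 1
[e] len 1
[e, i] len 2
[e, i, f] len 3
[e, i, f, v] len 4
[i, f, v, e] len 4
[f, v, e, i] len 4
Longest all-distinct length: 4.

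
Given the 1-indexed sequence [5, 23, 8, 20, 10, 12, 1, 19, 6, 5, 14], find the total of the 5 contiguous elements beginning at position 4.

62

Elements at indices 4..8: 20, 10, 12, 1, 19
sum(20, 10, 12, 1, 19) = 62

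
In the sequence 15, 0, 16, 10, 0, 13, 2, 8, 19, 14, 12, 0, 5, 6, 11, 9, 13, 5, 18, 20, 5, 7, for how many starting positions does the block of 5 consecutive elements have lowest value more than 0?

8

[15, 0, 16, 10, 0] → min 0
[0, 16, 10, 0, 13] → min 0
[16, 10, 0, 13, 2] → min 0
[10, 0, 13, 2, 8] → min 0
[0, 13, 2, 8, 19] → min 0
[13, 2, 8, 19, 14] → min 2  > 0 ✓
[2, 8, 19, 14, 12] → min 2  > 0 ✓
[8, 19, 14, 12, 0] → min 0
[19, 14, 12, 0, 5] → min 0
[14, 12, 0, 5, 6] → min 0
[12, 0, 5, 6, 11] → min 0
[0, 5, 6, 11, 9] → min 0
[5, 6, 11, 9, 13] → min 5  > 0 ✓
[6, 11, 9, 13, 5] → min 5  > 0 ✓
[11, 9, 13, 5, 18] → min 5  > 0 ✓
[9, 13, 5, 18, 20] → min 5  > 0 ✓
[13, 5, 18, 20, 5] → min 5  > 0 ✓
[5, 18, 20, 5, 7] → min 5  > 0 ✓
8 windows satisfy the condition.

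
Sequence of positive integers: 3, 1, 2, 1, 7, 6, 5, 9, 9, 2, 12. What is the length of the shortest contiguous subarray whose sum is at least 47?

add 3: running sum 3 < 47
add 1: running sum 4 < 47
add 2: running sum 6 < 47
add 1: running sum 7 < 47
add 7: running sum 14 < 47
add 6: running sum 20 < 47
add 5: running sum 25 < 47
add 9: running sum 34 < 47
add 9: running sum 43 < 47
add 2: running sum 45 < 47
add 12: shortest ending here [7, 6, 5, 9, 9, 2, 12] sum 50, len 7
Shortest qualifying length: 7.

7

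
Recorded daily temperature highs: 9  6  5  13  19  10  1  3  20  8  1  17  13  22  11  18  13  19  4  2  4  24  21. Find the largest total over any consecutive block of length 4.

9 6 5 13 → sum 33
6 5 13 19 → sum 43
5 13 19 10 → sum 47
13 19 10 1 → sum 43
19 10 1 3 → sum 33
10 1 3 20 → sum 34
1 3 20 8 → sum 32
3 20 8 1 → sum 32
20 8 1 17 → sum 46
8 1 17 13 → sum 39
1 17 13 22 → sum 53
17 13 22 11 → sum 63
13 22 11 18 → sum 64
22 11 18 13 → sum 64
11 18 13 19 → sum 61
18 13 19 4 → sum 54
13 19 4 2 → sum 38
19 4 2 4 → sum 29
4 2 4 24 → sum 34
2 4 24 21 → sum 51
Largest of these is 64.

64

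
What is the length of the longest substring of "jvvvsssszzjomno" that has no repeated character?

5

[j] len 1
[j, v] len 2
[v] len 1
[v] len 1
[v, s] len 2
[s] len 1
[s] len 1
[s] len 1
[s, z] len 2
[z] len 1
[z, j] len 2
[z, j, o] len 3
[z, j, o, m] len 4
[z, j, o, m, n] len 5
[m, n, o] len 3
Longest all-distinct length: 5.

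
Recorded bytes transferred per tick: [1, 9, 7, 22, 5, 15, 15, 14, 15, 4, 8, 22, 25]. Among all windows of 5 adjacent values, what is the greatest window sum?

74

1 9 7 22 5 → sum 44
9 7 22 5 15 → sum 58
7 22 5 15 15 → sum 64
22 5 15 15 14 → sum 71
5 15 15 14 15 → sum 64
15 15 14 15 4 → sum 63
15 14 15 4 8 → sum 56
14 15 4 8 22 → sum 63
15 4 8 22 25 → sum 74
Greatest of these is 74.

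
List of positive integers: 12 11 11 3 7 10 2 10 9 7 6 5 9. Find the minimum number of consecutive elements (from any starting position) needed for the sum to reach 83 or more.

11

Extend right; whenever the sum reaches 83, record the length and shrink from the left:
add 12: running sum 12 < 83
add 11: running sum 23 < 83
add 11: running sum 34 < 83
add 3: running sum 37 < 83
add 7: running sum 44 < 83
add 10: running sum 54 < 83
add 2: running sum 56 < 83
add 10: running sum 66 < 83
add 9: running sum 75 < 83
add 7: running sum 82 < 83
end 10: [12, 11, 11, 3, 7, 10, 2, 10, 9, 7, 6] sum 88, len 11
end 11: [12, 11, 11, 3, 7, 10, 2, 10, 9, 7, 6, 5] sum 93, len 12
end 12: [11, 11, 3, 7, 10, 2, 10, 9, 7, 6, 5, 9] sum 90, len 12
Shortest qualifying length: 11.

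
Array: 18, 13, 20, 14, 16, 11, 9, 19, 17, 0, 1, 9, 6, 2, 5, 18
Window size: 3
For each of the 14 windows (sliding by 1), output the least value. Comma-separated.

13, 13, 14, 11, 9, 9, 9, 0, 0, 0, 1, 2, 2, 2

[18, 13, 20] → min 13
[13, 20, 14] → min 13
[20, 14, 16] → min 14
[14, 16, 11] → min 11
[16, 11, 9] → min 9
[11, 9, 19] → min 9
[9, 19, 17] → min 9
[19, 17, 0] → min 0
[17, 0, 1] → min 0
[0, 1, 9] → min 0
[1, 9, 6] → min 1
[9, 6, 2] → min 2
[6, 2, 5] → min 2
[2, 5, 18] → min 2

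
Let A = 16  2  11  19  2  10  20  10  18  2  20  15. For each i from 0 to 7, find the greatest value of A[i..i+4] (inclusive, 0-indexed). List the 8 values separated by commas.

[16, 2, 11, 19, 2] → max 19
[2, 11, 19, 2, 10] → max 19
[11, 19, 2, 10, 20] → max 20
[19, 2, 10, 20, 10] → max 20
[2, 10, 20, 10, 18] → max 20
[10, 20, 10, 18, 2] → max 20
[20, 10, 18, 2, 20] → max 20
[10, 18, 2, 20, 15] → max 20

19, 19, 20, 20, 20, 20, 20, 20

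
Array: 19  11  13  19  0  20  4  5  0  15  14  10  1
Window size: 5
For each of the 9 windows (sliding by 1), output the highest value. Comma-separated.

19, 20, 20, 20, 20, 20, 15, 15, 15

(19, 11, 13, 19, 0) → max 19
(11, 13, 19, 0, 20) → max 20
(13, 19, 0, 20, 4) → max 20
(19, 0, 20, 4, 5) → max 20
(0, 20, 4, 5, 0) → max 20
(20, 4, 5, 0, 15) → max 20
(4, 5, 0, 15, 14) → max 15
(5, 0, 15, 14, 10) → max 15
(0, 15, 14, 10, 1) → max 15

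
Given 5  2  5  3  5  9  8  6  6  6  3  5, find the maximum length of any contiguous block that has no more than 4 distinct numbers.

[5] 1 distinct, len 1
[5, 2] 2 distinct, len 2
[5, 2, 5] 2 distinct, len 3
[5, 2, 5, 3] 3 distinct, len 4
[5, 2, 5, 3, 5] 3 distinct, len 5
[5, 2, 5, 3, 5, 9] 4 distinct, len 6
[5, 3, 5, 9, 8] 4 distinct, len 5
[5, 9, 8, 6] 4 distinct, len 4
[5, 9, 8, 6, 6] 4 distinct, len 5
[5, 9, 8, 6, 6, 6] 4 distinct, len 6
[9, 8, 6, 6, 6, 3] 4 distinct, len 6
[8, 6, 6, 6, 3, 5] 4 distinct, len 6
Longest length with ≤4 distinct: 6.

6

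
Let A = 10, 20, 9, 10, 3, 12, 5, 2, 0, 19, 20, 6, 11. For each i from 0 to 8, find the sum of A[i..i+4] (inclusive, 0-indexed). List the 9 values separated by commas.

52, 54, 39, 32, 22, 38, 46, 47, 56

(10, 20, 9, 10, 3) → sum 52
(20, 9, 10, 3, 12) → sum 54
(9, 10, 3, 12, 5) → sum 39
(10, 3, 12, 5, 2) → sum 32
(3, 12, 5, 2, 0) → sum 22
(12, 5, 2, 0, 19) → sum 38
(5, 2, 0, 19, 20) → sum 46
(2, 0, 19, 20, 6) → sum 47
(0, 19, 20, 6, 11) → sum 56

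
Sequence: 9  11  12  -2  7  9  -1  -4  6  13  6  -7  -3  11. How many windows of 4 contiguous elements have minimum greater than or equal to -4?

8

[9, 11, 12, -2] → min -2  ≥ -4 ✓
[11, 12, -2, 7] → min -2  ≥ -4 ✓
[12, -2, 7, 9] → min -2  ≥ -4 ✓
[-2, 7, 9, -1] → min -2  ≥ -4 ✓
[7, 9, -1, -4] → min -4  ≥ -4 ✓
[9, -1, -4, 6] → min -4  ≥ -4 ✓
[-1, -4, 6, 13] → min -4  ≥ -4 ✓
[-4, 6, 13, 6] → min -4  ≥ -4 ✓
[6, 13, 6, -7] → min -7
[13, 6, -7, -3] → min -7
[6, -7, -3, 11] → min -7
8 windows satisfy the condition.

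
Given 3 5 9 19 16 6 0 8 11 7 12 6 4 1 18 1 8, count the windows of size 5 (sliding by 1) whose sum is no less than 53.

1

(3, 5, 9, 19, 16) → sum 52
(5, 9, 19, 16, 6) → sum 55  ≥ 53 ✓
(9, 19, 16, 6, 0) → sum 50
(19, 16, 6, 0, 8) → sum 49
(16, 6, 0, 8, 11) → sum 41
(6, 0, 8, 11, 7) → sum 32
(0, 8, 11, 7, 12) → sum 38
(8, 11, 7, 12, 6) → sum 44
(11, 7, 12, 6, 4) → sum 40
(7, 12, 6, 4, 1) → sum 30
(12, 6, 4, 1, 18) → sum 41
(6, 4, 1, 18, 1) → sum 30
(4, 1, 18, 1, 8) → sum 32
1 window satisfy the condition.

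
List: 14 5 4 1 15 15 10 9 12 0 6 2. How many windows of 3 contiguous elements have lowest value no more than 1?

6

14 5 4 → min 4
5 4 1 → min 1  ≤ 1 ✓
4 1 15 → min 1  ≤ 1 ✓
1 15 15 → min 1  ≤ 1 ✓
15 15 10 → min 10
15 10 9 → min 9
10 9 12 → min 9
9 12 0 → min 0  ≤ 1 ✓
12 0 6 → min 0  ≤ 1 ✓
0 6 2 → min 0  ≤ 1 ✓
6 windows satisfy the condition.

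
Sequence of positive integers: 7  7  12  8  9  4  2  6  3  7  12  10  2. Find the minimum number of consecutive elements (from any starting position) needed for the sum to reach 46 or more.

6

Extend right; whenever the sum reaches 46, record the length and shrink from the left:
add 7: running sum 7 < 46
add 7: running sum 14 < 46
add 12: running sum 26 < 46
add 8: running sum 34 < 46
add 9: running sum 43 < 46
end 5: [7, 7, 12, 8, 9, 4] sum 47, len 6
end 6: [7, 7, 12, 8, 9, 4, 2] sum 49, len 7
end 7: [7, 12, 8, 9, 4, 2, 6] sum 48, len 7
end 8: [7, 12, 8, 9, 4, 2, 6, 3] sum 51, len 8
end 9: [12, 8, 9, 4, 2, 6, 3, 7] sum 51, len 8
end 10: [8, 9, 4, 2, 6, 3, 7, 12] sum 51, len 8
end 11: [9, 4, 2, 6, 3, 7, 12, 10] sum 53, len 8
end 12: [4, 2, 6, 3, 7, 12, 10, 2] sum 46, len 8
Shortest qualifying length: 6.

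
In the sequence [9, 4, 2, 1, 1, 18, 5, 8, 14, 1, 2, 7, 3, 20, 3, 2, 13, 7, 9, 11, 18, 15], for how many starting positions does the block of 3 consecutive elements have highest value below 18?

[9, 4, 2] → max 9  < 18 ✓
[4, 2, 1] → max 4  < 18 ✓
[2, 1, 1] → max 2  < 18 ✓
[1, 1, 18] → max 18
[1, 18, 5] → max 18
[18, 5, 8] → max 18
[5, 8, 14] → max 14  < 18 ✓
[8, 14, 1] → max 14  < 18 ✓
[14, 1, 2] → max 14  < 18 ✓
[1, 2, 7] → max 7  < 18 ✓
[2, 7, 3] → max 7  < 18 ✓
[7, 3, 20] → max 20
[3, 20, 3] → max 20
[20, 3, 2] → max 20
[3, 2, 13] → max 13  < 18 ✓
[2, 13, 7] → max 13  < 18 ✓
[13, 7, 9] → max 13  < 18 ✓
[7, 9, 11] → max 11  < 18 ✓
[9, 11, 18] → max 18
[11, 18, 15] → max 18
12 windows satisfy the condition.

12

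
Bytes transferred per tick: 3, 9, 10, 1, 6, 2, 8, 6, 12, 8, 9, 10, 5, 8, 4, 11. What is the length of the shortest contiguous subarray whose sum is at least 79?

10

add 3: running sum 3 < 79
add 9: running sum 12 < 79
add 10: running sum 22 < 79
add 1: running sum 23 < 79
add 6: running sum 29 < 79
add 2: running sum 31 < 79
add 8: running sum 39 < 79
add 6: running sum 45 < 79
add 12: running sum 57 < 79
add 8: running sum 65 < 79
add 9: running sum 74 < 79
end 11: [9, 10, 1, 6, 2, 8, 6, 12, 8, 9, 10] sum 81, len 11
end 12: [9, 10, 1, 6, 2, 8, 6, 12, 8, 9, 10, 5] sum 86, len 12
end 13: [10, 1, 6, 2, 8, 6, 12, 8, 9, 10, 5, 8] sum 85, len 12
end 14: [1, 6, 2, 8, 6, 12, 8, 9, 10, 5, 8, 4] sum 79, len 12
end 15: [8, 6, 12, 8, 9, 10, 5, 8, 4, 11] sum 81, len 10
Shortest qualifying length: 10.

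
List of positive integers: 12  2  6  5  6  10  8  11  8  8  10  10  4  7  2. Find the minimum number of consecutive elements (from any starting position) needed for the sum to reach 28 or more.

3

Extend right; whenever the sum reaches 28, record the length and shrink from the left:
add 12: running sum 12 < 28
add 2: running sum 14 < 28
add 6: running sum 20 < 28
add 5: running sum 25 < 28
add 6: shortest ending here [12, 2, 6, 5, 6] sum 31, len 5
add 10: shortest ending here [2, 6, 5, 6, 10] sum 29, len 5
add 8: shortest ending here [5, 6, 10, 8] sum 29, len 4
add 11: shortest ending here [10, 8, 11] sum 29, len 3
add 8: shortest ending here [10, 8, 11, 8] sum 37, len 4
add 8: shortest ending here [8, 11, 8, 8] sum 35, len 4
add 10: shortest ending here [11, 8, 8, 10] sum 37, len 4
add 10: shortest ending here [8, 10, 10] sum 28, len 3
add 4: shortest ending here [8, 10, 10, 4] sum 32, len 4
add 7: shortest ending here [10, 10, 4, 7] sum 31, len 4
add 2: shortest ending here [10, 10, 4, 7, 2] sum 33, len 5
Shortest qualifying length: 3.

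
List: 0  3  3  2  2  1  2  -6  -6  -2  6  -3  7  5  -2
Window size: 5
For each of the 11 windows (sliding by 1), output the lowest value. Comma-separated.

0 3 3 2 2 → min 0
3 3 2 2 1 → min 1
3 2 2 1 2 → min 1
2 2 1 2 -6 → min -6
2 1 2 -6 -6 → min -6
1 2 -6 -6 -2 → min -6
2 -6 -6 -2 6 → min -6
-6 -6 -2 6 -3 → min -6
-6 -2 6 -3 7 → min -6
-2 6 -3 7 5 → min -3
6 -3 7 5 -2 → min -3

0, 1, 1, -6, -6, -6, -6, -6, -6, -3, -3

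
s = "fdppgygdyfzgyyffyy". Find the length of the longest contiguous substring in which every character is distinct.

add f: [f] len 1
add d: [f, d] len 2
add p: [f, d, p] len 3
add p (repeat p, move left end past it): [p] len 1
add g: [p, g] len 2
add y: [p, g, y] len 3
add g (repeat g, move left end past it): [y, g] len 2
add d: [y, g, d] len 3
add y (repeat y, move left end past it): [g, d, y] len 3
add f: [g, d, y, f] len 4
add z: [g, d, y, f, z] len 5
add g (repeat g, move left end past it): [d, y, f, z, g] len 5
add y (repeat y, move left end past it): [f, z, g, y] len 4
add y (repeat y, move left end past it): [y] len 1
add f: [y, f] len 2
add f (repeat f, move left end past it): [f] len 1
add y: [f, y] len 2
add y (repeat y, move left end past it): [y] len 1
Longest all-distinct length: 5.

5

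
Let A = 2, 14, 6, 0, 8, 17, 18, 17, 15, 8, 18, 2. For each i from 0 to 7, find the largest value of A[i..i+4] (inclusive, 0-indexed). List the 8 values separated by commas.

14, 17, 18, 18, 18, 18, 18, 18

[2, 14, 6, 0, 8] → max 14
[14, 6, 0, 8, 17] → max 17
[6, 0, 8, 17, 18] → max 18
[0, 8, 17, 18, 17] → max 18
[8, 17, 18, 17, 15] → max 18
[17, 18, 17, 15, 8] → max 18
[18, 17, 15, 8, 18] → max 18
[17, 15, 8, 18, 2] → max 18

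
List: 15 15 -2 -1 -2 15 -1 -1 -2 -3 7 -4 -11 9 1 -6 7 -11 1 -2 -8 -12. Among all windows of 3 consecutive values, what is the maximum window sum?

28

15 15 -2 → sum 28
15 -2 -1 → sum 12
-2 -1 -2 → sum -5
-1 -2 15 → sum 12
-2 15 -1 → sum 12
15 -1 -1 → sum 13
-1 -1 -2 → sum -4
-1 -2 -3 → sum -6
-2 -3 7 → sum 2
-3 7 -4 → sum 0
7 -4 -11 → sum -8
-4 -11 9 → sum -6
-11 9 1 → sum -1
9 1 -6 → sum 4
1 -6 7 → sum 2
-6 7 -11 → sum -10
7 -11 1 → sum -3
-11 1 -2 → sum -12
1 -2 -8 → sum -9
-2 -8 -12 → sum -22
Maximum of these is 28.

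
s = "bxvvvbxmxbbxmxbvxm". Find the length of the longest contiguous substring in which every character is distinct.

add b: [b] len 1
add x: [b, x] len 2
add v: [b, x, v] len 3
add v (repeat v, move left end past it): [v] len 1
add v (repeat v, move left end past it): [v] len 1
add b: [v, b] len 2
add x: [v, b, x] len 3
add m: [v, b, x, m] len 4
add x (repeat x, move left end past it): [m, x] len 2
add b: [m, x, b] len 3
add b (repeat b, move left end past it): [b] len 1
add x: [b, x] len 2
add m: [b, x, m] len 3
add x (repeat x, move left end past it): [m, x] len 2
add b: [m, x, b] len 3
add v: [m, x, b, v] len 4
add x (repeat x, move left end past it): [b, v, x] len 3
add m: [b, v, x, m] len 4
Longest all-distinct length: 4.

4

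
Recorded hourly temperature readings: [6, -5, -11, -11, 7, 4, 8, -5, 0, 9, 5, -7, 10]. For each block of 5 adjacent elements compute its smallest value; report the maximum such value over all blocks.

Window mins for each of the 9 positions:
6 -5 -11 -11 7 → min -11
-5 -11 -11 7 4 → min -11
-11 -11 7 4 8 → min -11
-11 7 4 8 -5 → min -11
7 4 8 -5 0 → min -5
4 8 -5 0 9 → min -5
8 -5 0 9 5 → min -5
-5 0 9 5 -7 → min -7
0 9 5 -7 10 → min -7
Maximum of these is -5.

-5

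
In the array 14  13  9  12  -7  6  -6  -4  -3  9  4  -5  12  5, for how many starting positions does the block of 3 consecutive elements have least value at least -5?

[14, 13, 9] → min 9  ≥ -5 ✓
[13, 9, 12] → min 9  ≥ -5 ✓
[9, 12, -7] → min -7
[12, -7, 6] → min -7
[-7, 6, -6] → min -7
[6, -6, -4] → min -6
[-6, -4, -3] → min -6
[-4, -3, 9] → min -4  ≥ -5 ✓
[-3, 9, 4] → min -3  ≥ -5 ✓
[9, 4, -5] → min -5  ≥ -5 ✓
[4, -5, 12] → min -5  ≥ -5 ✓
[-5, 12, 5] → min -5  ≥ -5 ✓
7 windows satisfy the condition.

7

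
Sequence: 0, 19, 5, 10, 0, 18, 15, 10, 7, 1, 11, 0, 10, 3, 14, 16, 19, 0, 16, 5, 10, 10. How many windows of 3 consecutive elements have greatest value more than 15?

11

0 19 5 → max 19  > 15 ✓
19 5 10 → max 19  > 15 ✓
5 10 0 → max 10
10 0 18 → max 18  > 15 ✓
0 18 15 → max 18  > 15 ✓
18 15 10 → max 18  > 15 ✓
15 10 7 → max 15
10 7 1 → max 10
7 1 11 → max 11
1 11 0 → max 11
11 0 10 → max 11
0 10 3 → max 10
10 3 14 → max 14
3 14 16 → max 16  > 15 ✓
14 16 19 → max 19  > 15 ✓
16 19 0 → max 19  > 15 ✓
19 0 16 → max 19  > 15 ✓
0 16 5 → max 16  > 15 ✓
16 5 10 → max 16  > 15 ✓
5 10 10 → max 10
11 windows satisfy the condition.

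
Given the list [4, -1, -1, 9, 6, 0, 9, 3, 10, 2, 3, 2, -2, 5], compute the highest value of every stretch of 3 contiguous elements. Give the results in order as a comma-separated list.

[4, -1, -1] → max 4
[-1, -1, 9] → max 9
[-1, 9, 6] → max 9
[9, 6, 0] → max 9
[6, 0, 9] → max 9
[0, 9, 3] → max 9
[9, 3, 10] → max 10
[3, 10, 2] → max 10
[10, 2, 3] → max 10
[2, 3, 2] → max 3
[3, 2, -2] → max 3
[2, -2, 5] → max 5

4, 9, 9, 9, 9, 9, 10, 10, 10, 3, 3, 5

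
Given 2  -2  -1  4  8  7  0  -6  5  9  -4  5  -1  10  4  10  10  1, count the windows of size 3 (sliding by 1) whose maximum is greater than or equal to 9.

8

[2, -2, -1] → max 2
[-2, -1, 4] → max 4
[-1, 4, 8] → max 8
[4, 8, 7] → max 8
[8, 7, 0] → max 8
[7, 0, -6] → max 7
[0, -6, 5] → max 5
[-6, 5, 9] → max 9  ≥ 9 ✓
[5, 9, -4] → max 9  ≥ 9 ✓
[9, -4, 5] → max 9  ≥ 9 ✓
[-4, 5, -1] → max 5
[5, -1, 10] → max 10  ≥ 9 ✓
[-1, 10, 4] → max 10  ≥ 9 ✓
[10, 4, 10] → max 10  ≥ 9 ✓
[4, 10, 10] → max 10  ≥ 9 ✓
[10, 10, 1] → max 10  ≥ 9 ✓
8 windows satisfy the condition.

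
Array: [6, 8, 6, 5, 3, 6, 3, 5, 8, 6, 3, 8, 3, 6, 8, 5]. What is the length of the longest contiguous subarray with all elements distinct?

[6] len 1
[6, 8] len 2
[8, 6] len 2
[8, 6, 5] len 3
[8, 6, 5, 3] len 4
[5, 3, 6] len 3
[6, 3] len 2
[6, 3, 5] len 3
[6, 3, 5, 8] len 4
[3, 5, 8, 6] len 4
[5, 8, 6, 3] len 4
[6, 3, 8] len 3
[8, 3] len 2
[8, 3, 6] len 3
[3, 6, 8] len 3
[3, 6, 8, 5] len 4
Longest all-distinct length: 4.

4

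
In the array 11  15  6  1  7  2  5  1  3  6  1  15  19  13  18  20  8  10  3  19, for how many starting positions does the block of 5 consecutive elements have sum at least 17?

11 15 6 1 7 → sum 40  ≥ 17 ✓
15 6 1 7 2 → sum 31  ≥ 17 ✓
6 1 7 2 5 → sum 21  ≥ 17 ✓
1 7 2 5 1 → sum 16
7 2 5 1 3 → sum 18  ≥ 17 ✓
2 5 1 3 6 → sum 17  ≥ 17 ✓
5 1 3 6 1 → sum 16
1 3 6 1 15 → sum 26  ≥ 17 ✓
3 6 1 15 19 → sum 44  ≥ 17 ✓
6 1 15 19 13 → sum 54  ≥ 17 ✓
1 15 19 13 18 → sum 66  ≥ 17 ✓
15 19 13 18 20 → sum 85  ≥ 17 ✓
19 13 18 20 8 → sum 78  ≥ 17 ✓
13 18 20 8 10 → sum 69  ≥ 17 ✓
18 20 8 10 3 → sum 59  ≥ 17 ✓
20 8 10 3 19 → sum 60  ≥ 17 ✓
14 windows satisfy the condition.

14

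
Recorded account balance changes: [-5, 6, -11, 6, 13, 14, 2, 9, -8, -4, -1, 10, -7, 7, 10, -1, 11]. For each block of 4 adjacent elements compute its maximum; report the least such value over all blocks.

-5 6 -11 6 → max 6
6 -11 6 13 → max 13
-11 6 13 14 → max 14
6 13 14 2 → max 14
13 14 2 9 → max 14
14 2 9 -8 → max 14
2 9 -8 -4 → max 9
9 -8 -4 -1 → max 9
-8 -4 -1 10 → max 10
-4 -1 10 -7 → max 10
-1 10 -7 7 → max 10
10 -7 7 10 → max 10
-7 7 10 -1 → max 10
7 10 -1 11 → max 11
Least of these is 6.

6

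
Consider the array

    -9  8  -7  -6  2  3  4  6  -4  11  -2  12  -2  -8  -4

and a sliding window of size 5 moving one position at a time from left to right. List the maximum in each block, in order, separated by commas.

8, 8, 4, 6, 6, 11, 11, 12, 12, 12, 12

-9 8 -7 -6 2 → max 8
8 -7 -6 2 3 → max 8
-7 -6 2 3 4 → max 4
-6 2 3 4 6 → max 6
2 3 4 6 -4 → max 6
3 4 6 -4 11 → max 11
4 6 -4 11 -2 → max 11
6 -4 11 -2 12 → max 12
-4 11 -2 12 -2 → max 12
11 -2 12 -2 -8 → max 12
-2 12 -2 -8 -4 → max 12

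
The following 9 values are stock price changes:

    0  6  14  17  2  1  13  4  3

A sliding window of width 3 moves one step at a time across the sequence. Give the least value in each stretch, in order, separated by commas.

0, 6, 2, 1, 1, 1, 3

[0, 6, 14] → min 0
[6, 14, 17] → min 6
[14, 17, 2] → min 2
[17, 2, 1] → min 1
[2, 1, 13] → min 1
[1, 13, 4] → min 1
[13, 4, 3] → min 3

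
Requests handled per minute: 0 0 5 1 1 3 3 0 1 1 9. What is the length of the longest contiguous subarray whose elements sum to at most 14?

9

→ 0: sum 0, len 1
→ 0: sum 0, len 2
→ 5: sum 5, len 3
→ 1: sum 6, len 4
→ 1: sum 7, len 5
→ 3: sum 10, len 6
→ 3: sum 13, len 7
→ 0: sum 13, len 8
→ 1: sum 14, len 9
→ 1 (dropped 0, 0, 5): sum 10, len 7
→ 9 (dropped 1, 1, 3): sum 14, len 5
Longest length seen: 9.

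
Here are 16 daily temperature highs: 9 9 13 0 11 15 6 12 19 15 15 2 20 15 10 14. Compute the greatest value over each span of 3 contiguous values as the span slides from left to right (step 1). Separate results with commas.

Sliding a size-3 window across the 16 values:
(9, 9, 13) → max 13
(9, 13, 0) → max 13
(13, 0, 11) → max 13
(0, 11, 15) → max 15
(11, 15, 6) → max 15
(15, 6, 12) → max 15
(6, 12, 19) → max 19
(12, 19, 15) → max 19
(19, 15, 15) → max 19
(15, 15, 2) → max 15
(15, 2, 20) → max 20
(2, 20, 15) → max 20
(20, 15, 10) → max 20
(15, 10, 14) → max 15

13, 13, 13, 15, 15, 15, 19, 19, 19, 15, 20, 20, 20, 15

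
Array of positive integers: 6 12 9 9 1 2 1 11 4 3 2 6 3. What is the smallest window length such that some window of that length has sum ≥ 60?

add 6: running sum 6 < 60
add 12: running sum 18 < 60
add 9: running sum 27 < 60
add 9: running sum 36 < 60
add 1: running sum 37 < 60
add 2: running sum 39 < 60
add 1: running sum 40 < 60
add 11: running sum 51 < 60
add 4: running sum 55 < 60
add 3: running sum 58 < 60
end 10: [6, 12, 9, 9, 1, 2, 1, 11, 4, 3, 2] sum 60, len 11
end 11: [12, 9, 9, 1, 2, 1, 11, 4, 3, 2, 6] sum 60, len 11
end 12: [12, 9, 9, 1, 2, 1, 11, 4, 3, 2, 6, 3] sum 63, len 12
Shortest qualifying length: 11.

11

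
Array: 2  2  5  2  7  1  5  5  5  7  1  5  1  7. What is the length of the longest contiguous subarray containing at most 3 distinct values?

[2] 1 distinct, len 1
[2, 2] 1 distinct, len 2
[2, 2, 5] 2 distinct, len 3
[2, 2, 5, 2] 2 distinct, len 4
[2, 2, 5, 2, 7] 3 distinct, len 5
[2, 7, 1] 3 distinct, len 3
[7, 1, 5] 3 distinct, len 3
[7, 1, 5, 5] 3 distinct, len 4
[7, 1, 5, 5, 5] 3 distinct, len 5
[7, 1, 5, 5, 5, 7] 3 distinct, len 6
[7, 1, 5, 5, 5, 7, 1] 3 distinct, len 7
[7, 1, 5, 5, 5, 7, 1, 5] 3 distinct, len 8
[7, 1, 5, 5, 5, 7, 1, 5, 1] 3 distinct, len 9
[7, 1, 5, 5, 5, 7, 1, 5, 1, 7] 3 distinct, len 10
Longest length with ≤3 distinct: 10.

10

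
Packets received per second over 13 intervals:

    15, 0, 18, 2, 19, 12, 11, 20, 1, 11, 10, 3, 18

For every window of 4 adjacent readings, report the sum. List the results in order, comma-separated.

15 0 18 2 → sum 35
0 18 2 19 → sum 39
18 2 19 12 → sum 51
2 19 12 11 → sum 44
19 12 11 20 → sum 62
12 11 20 1 → sum 44
11 20 1 11 → sum 43
20 1 11 10 → sum 42
1 11 10 3 → sum 25
11 10 3 18 → sum 42

35, 39, 51, 44, 62, 44, 43, 42, 25, 42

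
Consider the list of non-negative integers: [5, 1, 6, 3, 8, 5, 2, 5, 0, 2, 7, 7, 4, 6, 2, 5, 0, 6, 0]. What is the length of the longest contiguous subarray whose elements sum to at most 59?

Extend to the right; shrink from the left whenever the sum exceeds 59:
add 5: [5] sum 5, len 1
add 1: [5, 1] sum 6, len 2
add 6: [5, 1, 6] sum 12, len 3
add 3: [5, 1, 6, 3] sum 15, len 4
add 8: [5, 1, 6, 3, 8] sum 23, len 5
add 5: [5, 1, 6, 3, 8, 5] sum 28, len 6
add 2: [5, 1, 6, 3, 8, 5, 2] sum 30, len 7
add 5: [5, 1, 6, 3, 8, 5, 2, 5] sum 35, len 8
add 0: [5, 1, 6, 3, 8, 5, 2, 5, 0] sum 35, len 9
add 2: [5, 1, 6, 3, 8, 5, 2, 5, 0, 2] sum 37, len 10
add 7: [5, 1, 6, 3, 8, 5, 2, 5, 0, 2, 7] sum 44, len 11
add 7: [5, 1, 6, 3, 8, 5, 2, 5, 0, 2, 7, 7] sum 51, len 12
add 4: [5, 1, 6, 3, 8, 5, 2, 5, 0, 2, 7, 7, 4] sum 55, len 13
add 6: [1, 6, 3, 8, 5, 2, 5, 0, 2, 7, 7, 4, 6] sum 56, len 13
add 2: [1, 6, 3, 8, 5, 2, 5, 0, 2, 7, 7, 4, 6, 2] sum 58, len 14
add 5: [3, 8, 5, 2, 5, 0, 2, 7, 7, 4, 6, 2, 5] sum 56, len 13
add 0: [3, 8, 5, 2, 5, 0, 2, 7, 7, 4, 6, 2, 5, 0] sum 56, len 14
add 6: [8, 5, 2, 5, 0, 2, 7, 7, 4, 6, 2, 5, 0, 6] sum 59, len 14
add 0: [8, 5, 2, 5, 0, 2, 7, 7, 4, 6, 2, 5, 0, 6, 0] sum 59, len 15
Longest length seen: 15.

15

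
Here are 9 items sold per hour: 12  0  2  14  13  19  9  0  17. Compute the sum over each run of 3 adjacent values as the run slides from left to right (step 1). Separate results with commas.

14, 16, 29, 46, 41, 28, 26

(12, 0, 2) → sum 14
(0, 2, 14) → sum 16
(2, 14, 13) → sum 29
(14, 13, 19) → sum 46
(13, 19, 9) → sum 41
(19, 9, 0) → sum 28
(9, 0, 17) → sum 26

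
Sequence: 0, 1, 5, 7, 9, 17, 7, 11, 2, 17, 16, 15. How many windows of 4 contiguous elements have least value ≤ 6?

(0, 1, 5, 7) → min 0  ≤ 6 ✓
(1, 5, 7, 9) → min 1  ≤ 6 ✓
(5, 7, 9, 17) → min 5  ≤ 6 ✓
(7, 9, 17, 7) → min 7
(9, 17, 7, 11) → min 7
(17, 7, 11, 2) → min 2  ≤ 6 ✓
(7, 11, 2, 17) → min 2  ≤ 6 ✓
(11, 2, 17, 16) → min 2  ≤ 6 ✓
(2, 17, 16, 15) → min 2  ≤ 6 ✓
7 windows satisfy the condition.

7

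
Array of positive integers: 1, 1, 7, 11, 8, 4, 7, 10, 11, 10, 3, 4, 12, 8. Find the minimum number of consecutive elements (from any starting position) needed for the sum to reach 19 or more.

2

Extend right; whenever the sum reaches 19, record the length and shrink from the left:
add 1: running sum 1 < 19
add 1: running sum 2 < 19
add 7: running sum 9 < 19
end 3: [1, 7, 11] sum 19, len 3
end 4: [11, 8] sum 19, len 2
end 5: [11, 8, 4] sum 23, len 3
end 6: [8, 4, 7] sum 19, len 3
end 7: [4, 7, 10] sum 21, len 3
end 8: [10, 11] sum 21, len 2
end 9: [11, 10] sum 21, len 2
end 10: [11, 10, 3] sum 24, len 3
end 11: [11, 10, 3, 4] sum 28, len 4
end 12: [3, 4, 12] sum 19, len 3
end 13: [12, 8] sum 20, len 2
Shortest qualifying length: 2.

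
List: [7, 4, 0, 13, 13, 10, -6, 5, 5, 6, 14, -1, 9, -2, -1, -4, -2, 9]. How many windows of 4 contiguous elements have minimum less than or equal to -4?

7

7 4 0 13 → min 0
4 0 13 13 → min 0
0 13 13 10 → min 0
13 13 10 -6 → min -6  ≤ -4 ✓
13 10 -6 5 → min -6  ≤ -4 ✓
10 -6 5 5 → min -6  ≤ -4 ✓
-6 5 5 6 → min -6  ≤ -4 ✓
5 5 6 14 → min 5
5 6 14 -1 → min -1
6 14 -1 9 → min -1
14 -1 9 -2 → min -2
-1 9 -2 -1 → min -2
9 -2 -1 -4 → min -4  ≤ -4 ✓
-2 -1 -4 -2 → min -4  ≤ -4 ✓
-1 -4 -2 9 → min -4  ≤ -4 ✓
7 windows satisfy the condition.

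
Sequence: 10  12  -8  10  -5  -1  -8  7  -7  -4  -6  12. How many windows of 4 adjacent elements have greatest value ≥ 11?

3

(10, 12, -8, 10) → max 12  ≥ 11 ✓
(12, -8, 10, -5) → max 12  ≥ 11 ✓
(-8, 10, -5, -1) → max 10
(10, -5, -1, -8) → max 10
(-5, -1, -8, 7) → max 7
(-1, -8, 7, -7) → max 7
(-8, 7, -7, -4) → max 7
(7, -7, -4, -6) → max 7
(-7, -4, -6, 12) → max 12  ≥ 11 ✓
3 windows satisfy the condition.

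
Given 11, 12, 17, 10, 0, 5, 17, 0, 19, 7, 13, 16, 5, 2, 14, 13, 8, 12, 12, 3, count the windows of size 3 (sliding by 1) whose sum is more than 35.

5

11 12 17 → sum 40  > 35 ✓
12 17 10 → sum 39  > 35 ✓
17 10 0 → sum 27
10 0 5 → sum 15
0 5 17 → sum 22
5 17 0 → sum 22
17 0 19 → sum 36  > 35 ✓
0 19 7 → sum 26
19 7 13 → sum 39  > 35 ✓
7 13 16 → sum 36  > 35 ✓
13 16 5 → sum 34
16 5 2 → sum 23
5 2 14 → sum 21
2 14 13 → sum 29
14 13 8 → sum 35
13 8 12 → sum 33
8 12 12 → sum 32
12 12 3 → sum 27
5 windows satisfy the condition.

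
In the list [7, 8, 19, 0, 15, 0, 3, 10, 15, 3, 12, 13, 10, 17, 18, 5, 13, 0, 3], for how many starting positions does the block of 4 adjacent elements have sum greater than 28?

7 8 19 0 → sum 34  > 28 ✓
8 19 0 15 → sum 42  > 28 ✓
19 0 15 0 → sum 34  > 28 ✓
0 15 0 3 → sum 18
15 0 3 10 → sum 28
0 3 10 15 → sum 28
3 10 15 3 → sum 31  > 28 ✓
10 15 3 12 → sum 40  > 28 ✓
15 3 12 13 → sum 43  > 28 ✓
3 12 13 10 → sum 38  > 28 ✓
12 13 10 17 → sum 52  > 28 ✓
13 10 17 18 → sum 58  > 28 ✓
10 17 18 5 → sum 50  > 28 ✓
17 18 5 13 → sum 53  > 28 ✓
18 5 13 0 → sum 36  > 28 ✓
5 13 0 3 → sum 21
12 windows satisfy the condition.

12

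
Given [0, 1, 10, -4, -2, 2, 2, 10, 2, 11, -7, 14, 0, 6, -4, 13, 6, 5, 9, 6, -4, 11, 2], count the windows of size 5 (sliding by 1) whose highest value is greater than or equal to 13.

9

0 1 10 -4 -2 → max 10
1 10 -4 -2 2 → max 10
10 -4 -2 2 2 → max 10
-4 -2 2 2 10 → max 10
-2 2 2 10 2 → max 10
2 2 10 2 11 → max 11
2 10 2 11 -7 → max 11
10 2 11 -7 14 → max 14  ≥ 13 ✓
2 11 -7 14 0 → max 14  ≥ 13 ✓
11 -7 14 0 6 → max 14  ≥ 13 ✓
-7 14 0 6 -4 → max 14  ≥ 13 ✓
14 0 6 -4 13 → max 14  ≥ 13 ✓
0 6 -4 13 6 → max 13  ≥ 13 ✓
6 -4 13 6 5 → max 13  ≥ 13 ✓
-4 13 6 5 9 → max 13  ≥ 13 ✓
13 6 5 9 6 → max 13  ≥ 13 ✓
6 5 9 6 -4 → max 9
5 9 6 -4 11 → max 11
9 6 -4 11 2 → max 11
9 windows satisfy the condition.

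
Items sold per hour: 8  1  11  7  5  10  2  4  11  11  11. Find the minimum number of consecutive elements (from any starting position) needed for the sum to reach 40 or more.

add 8: running sum 8 < 40
add 1: running sum 9 < 40
add 11: running sum 20 < 40
add 7: running sum 27 < 40
add 5: running sum 32 < 40
end 5: [8, 1, 11, 7, 5, 10] sum 42, len 6
end 6: [8, 1, 11, 7, 5, 10, 2] sum 44, len 7
end 7: [1, 11, 7, 5, 10, 2, 4] sum 40, len 7
end 8: [11, 7, 5, 10, 2, 4, 11] sum 50, len 7
end 9: [5, 10, 2, 4, 11, 11] sum 43, len 6
end 10: [10, 2, 4, 11, 11, 11] sum 49, len 6
Shortest qualifying length: 6.

6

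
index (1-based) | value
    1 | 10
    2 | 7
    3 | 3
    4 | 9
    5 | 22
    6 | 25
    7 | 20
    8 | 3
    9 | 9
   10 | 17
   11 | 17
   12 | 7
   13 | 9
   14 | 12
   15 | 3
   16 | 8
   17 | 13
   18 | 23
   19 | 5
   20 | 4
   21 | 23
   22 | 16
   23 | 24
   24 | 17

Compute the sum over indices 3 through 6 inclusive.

59

Elements at indices 3..6: 3, 9, 22, 25
sum(3, 9, 22, 25) = 59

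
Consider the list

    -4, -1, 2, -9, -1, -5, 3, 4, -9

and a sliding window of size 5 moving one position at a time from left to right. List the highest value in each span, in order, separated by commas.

2, 2, 3, 4, 4

Sliding a size-5 window across the 9 values:
-4 -1 2 -9 -1 → max 2
-1 2 -9 -1 -5 → max 2
2 -9 -1 -5 3 → max 3
-9 -1 -5 3 4 → max 4
-1 -5 3 4 -9 → max 4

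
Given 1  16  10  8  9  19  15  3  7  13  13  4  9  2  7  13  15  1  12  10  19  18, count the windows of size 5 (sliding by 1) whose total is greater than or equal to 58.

1 16 10 8 9 → sum 44
16 10 8 9 19 → sum 62  ≥ 58 ✓
10 8 9 19 15 → sum 61  ≥ 58 ✓
8 9 19 15 3 → sum 54
9 19 15 3 7 → sum 53
19 15 3 7 13 → sum 57
15 3 7 13 13 → sum 51
3 7 13 13 4 → sum 40
7 13 13 4 9 → sum 46
13 13 4 9 2 → sum 41
13 4 9 2 7 → sum 35
4 9 2 7 13 → sum 35
9 2 7 13 15 → sum 46
2 7 13 15 1 → sum 38
7 13 15 1 12 → sum 48
13 15 1 12 10 → sum 51
15 1 12 10 19 → sum 57
1 12 10 19 18 → sum 60  ≥ 58 ✓
3 windows satisfy the condition.

3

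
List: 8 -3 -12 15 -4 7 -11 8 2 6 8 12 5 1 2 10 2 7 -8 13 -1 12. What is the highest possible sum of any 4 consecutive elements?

Each size-4 window and its sum:
[8, -3, -12, 15] → sum 8
[-3, -12, 15, -4] → sum -4
[-12, 15, -4, 7] → sum 6
[15, -4, 7, -11] → sum 7
[-4, 7, -11, 8] → sum 0
[7, -11, 8, 2] → sum 6
[-11, 8, 2, 6] → sum 5
[8, 2, 6, 8] → sum 24
[2, 6, 8, 12] → sum 28
[6, 8, 12, 5] → sum 31
[8, 12, 5, 1] → sum 26
[12, 5, 1, 2] → sum 20
[5, 1, 2, 10] → sum 18
[1, 2, 10, 2] → sum 15
[2, 10, 2, 7] → sum 21
[10, 2, 7, -8] → sum 11
[2, 7, -8, 13] → sum 14
[7, -8, 13, -1] → sum 11
[-8, 13, -1, 12] → sum 16
Highest of these is 31.

31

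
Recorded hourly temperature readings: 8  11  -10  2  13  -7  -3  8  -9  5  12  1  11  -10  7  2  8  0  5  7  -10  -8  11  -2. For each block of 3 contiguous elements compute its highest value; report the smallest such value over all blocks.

Each size-3 window and its max:
[8, 11, -10] → max 11
[11, -10, 2] → max 11
[-10, 2, 13] → max 13
[2, 13, -7] → max 13
[13, -7, -3] → max 13
[-7, -3, 8] → max 8
[-3, 8, -9] → max 8
[8, -9, 5] → max 8
[-9, 5, 12] → max 12
[5, 12, 1] → max 12
[12, 1, 11] → max 12
[1, 11, -10] → max 11
[11, -10, 7] → max 11
[-10, 7, 2] → max 7
[7, 2, 8] → max 8
[2, 8, 0] → max 8
[8, 0, 5] → max 8
[0, 5, 7] → max 7
[5, 7, -10] → max 7
[7, -10, -8] → max 7
[-10, -8, 11] → max 11
[-8, 11, -2] → max 11
Smallest of these is 7.

7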